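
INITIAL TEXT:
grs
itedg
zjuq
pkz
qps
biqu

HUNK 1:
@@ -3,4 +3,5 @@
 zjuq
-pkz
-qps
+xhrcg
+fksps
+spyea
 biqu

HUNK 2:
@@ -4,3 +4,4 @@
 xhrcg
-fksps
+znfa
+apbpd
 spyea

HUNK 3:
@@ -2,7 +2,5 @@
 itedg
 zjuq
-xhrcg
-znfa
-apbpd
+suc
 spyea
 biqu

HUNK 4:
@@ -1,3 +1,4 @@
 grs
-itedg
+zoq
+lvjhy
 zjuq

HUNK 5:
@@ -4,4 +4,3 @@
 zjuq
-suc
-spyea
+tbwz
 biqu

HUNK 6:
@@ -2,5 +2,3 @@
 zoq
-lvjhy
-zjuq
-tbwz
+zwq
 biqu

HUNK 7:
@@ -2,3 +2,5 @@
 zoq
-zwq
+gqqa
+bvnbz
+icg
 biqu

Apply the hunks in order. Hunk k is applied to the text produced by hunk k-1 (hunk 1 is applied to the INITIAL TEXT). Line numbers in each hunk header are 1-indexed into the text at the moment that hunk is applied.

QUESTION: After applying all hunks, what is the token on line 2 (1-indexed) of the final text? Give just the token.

Answer: zoq

Derivation:
Hunk 1: at line 3 remove [pkz,qps] add [xhrcg,fksps,spyea] -> 7 lines: grs itedg zjuq xhrcg fksps spyea biqu
Hunk 2: at line 4 remove [fksps] add [znfa,apbpd] -> 8 lines: grs itedg zjuq xhrcg znfa apbpd spyea biqu
Hunk 3: at line 2 remove [xhrcg,znfa,apbpd] add [suc] -> 6 lines: grs itedg zjuq suc spyea biqu
Hunk 4: at line 1 remove [itedg] add [zoq,lvjhy] -> 7 lines: grs zoq lvjhy zjuq suc spyea biqu
Hunk 5: at line 4 remove [suc,spyea] add [tbwz] -> 6 lines: grs zoq lvjhy zjuq tbwz biqu
Hunk 6: at line 2 remove [lvjhy,zjuq,tbwz] add [zwq] -> 4 lines: grs zoq zwq biqu
Hunk 7: at line 2 remove [zwq] add [gqqa,bvnbz,icg] -> 6 lines: grs zoq gqqa bvnbz icg biqu
Final line 2: zoq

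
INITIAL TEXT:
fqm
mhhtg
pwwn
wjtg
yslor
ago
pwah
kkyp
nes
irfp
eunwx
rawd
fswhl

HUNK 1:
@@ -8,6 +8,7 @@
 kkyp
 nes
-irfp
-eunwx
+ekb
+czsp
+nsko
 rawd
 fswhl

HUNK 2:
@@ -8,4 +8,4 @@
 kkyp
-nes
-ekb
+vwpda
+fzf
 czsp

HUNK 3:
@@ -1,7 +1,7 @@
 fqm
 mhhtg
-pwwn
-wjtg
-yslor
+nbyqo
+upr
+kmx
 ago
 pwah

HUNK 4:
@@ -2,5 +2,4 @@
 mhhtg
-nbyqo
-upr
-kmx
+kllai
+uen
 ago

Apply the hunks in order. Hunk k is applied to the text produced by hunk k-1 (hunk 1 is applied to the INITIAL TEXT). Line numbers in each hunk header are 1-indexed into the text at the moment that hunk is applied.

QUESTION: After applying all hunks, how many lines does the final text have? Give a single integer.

Hunk 1: at line 8 remove [irfp,eunwx] add [ekb,czsp,nsko] -> 14 lines: fqm mhhtg pwwn wjtg yslor ago pwah kkyp nes ekb czsp nsko rawd fswhl
Hunk 2: at line 8 remove [nes,ekb] add [vwpda,fzf] -> 14 lines: fqm mhhtg pwwn wjtg yslor ago pwah kkyp vwpda fzf czsp nsko rawd fswhl
Hunk 3: at line 1 remove [pwwn,wjtg,yslor] add [nbyqo,upr,kmx] -> 14 lines: fqm mhhtg nbyqo upr kmx ago pwah kkyp vwpda fzf czsp nsko rawd fswhl
Hunk 4: at line 2 remove [nbyqo,upr,kmx] add [kllai,uen] -> 13 lines: fqm mhhtg kllai uen ago pwah kkyp vwpda fzf czsp nsko rawd fswhl
Final line count: 13

Answer: 13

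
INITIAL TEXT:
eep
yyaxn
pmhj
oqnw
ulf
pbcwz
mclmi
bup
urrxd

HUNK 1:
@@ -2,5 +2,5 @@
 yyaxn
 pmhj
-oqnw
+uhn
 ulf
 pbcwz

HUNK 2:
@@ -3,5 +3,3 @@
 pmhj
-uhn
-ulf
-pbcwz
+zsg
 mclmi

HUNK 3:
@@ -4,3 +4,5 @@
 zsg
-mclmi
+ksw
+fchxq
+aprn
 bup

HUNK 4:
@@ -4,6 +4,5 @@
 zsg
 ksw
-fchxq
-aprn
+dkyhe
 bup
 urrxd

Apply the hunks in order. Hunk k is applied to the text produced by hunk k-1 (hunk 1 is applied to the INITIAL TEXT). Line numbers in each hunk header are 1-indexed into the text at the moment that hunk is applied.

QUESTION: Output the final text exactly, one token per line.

Hunk 1: at line 2 remove [oqnw] add [uhn] -> 9 lines: eep yyaxn pmhj uhn ulf pbcwz mclmi bup urrxd
Hunk 2: at line 3 remove [uhn,ulf,pbcwz] add [zsg] -> 7 lines: eep yyaxn pmhj zsg mclmi bup urrxd
Hunk 3: at line 4 remove [mclmi] add [ksw,fchxq,aprn] -> 9 lines: eep yyaxn pmhj zsg ksw fchxq aprn bup urrxd
Hunk 4: at line 4 remove [fchxq,aprn] add [dkyhe] -> 8 lines: eep yyaxn pmhj zsg ksw dkyhe bup urrxd

Answer: eep
yyaxn
pmhj
zsg
ksw
dkyhe
bup
urrxd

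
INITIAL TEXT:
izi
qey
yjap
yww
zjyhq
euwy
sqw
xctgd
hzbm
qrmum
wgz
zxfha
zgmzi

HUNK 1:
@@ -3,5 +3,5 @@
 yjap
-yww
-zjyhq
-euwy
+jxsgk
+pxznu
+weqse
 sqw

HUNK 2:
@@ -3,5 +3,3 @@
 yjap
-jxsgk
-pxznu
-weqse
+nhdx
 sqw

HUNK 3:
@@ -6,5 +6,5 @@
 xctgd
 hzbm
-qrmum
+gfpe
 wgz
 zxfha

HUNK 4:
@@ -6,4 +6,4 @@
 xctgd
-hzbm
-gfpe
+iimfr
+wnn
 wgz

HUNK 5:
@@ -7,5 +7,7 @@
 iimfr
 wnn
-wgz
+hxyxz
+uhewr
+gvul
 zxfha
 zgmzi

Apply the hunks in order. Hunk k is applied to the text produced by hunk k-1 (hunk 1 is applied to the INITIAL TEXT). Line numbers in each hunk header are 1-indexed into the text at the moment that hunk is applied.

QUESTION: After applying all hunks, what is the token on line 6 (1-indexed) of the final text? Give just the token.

Answer: xctgd

Derivation:
Hunk 1: at line 3 remove [yww,zjyhq,euwy] add [jxsgk,pxznu,weqse] -> 13 lines: izi qey yjap jxsgk pxznu weqse sqw xctgd hzbm qrmum wgz zxfha zgmzi
Hunk 2: at line 3 remove [jxsgk,pxznu,weqse] add [nhdx] -> 11 lines: izi qey yjap nhdx sqw xctgd hzbm qrmum wgz zxfha zgmzi
Hunk 3: at line 6 remove [qrmum] add [gfpe] -> 11 lines: izi qey yjap nhdx sqw xctgd hzbm gfpe wgz zxfha zgmzi
Hunk 4: at line 6 remove [hzbm,gfpe] add [iimfr,wnn] -> 11 lines: izi qey yjap nhdx sqw xctgd iimfr wnn wgz zxfha zgmzi
Hunk 5: at line 7 remove [wgz] add [hxyxz,uhewr,gvul] -> 13 lines: izi qey yjap nhdx sqw xctgd iimfr wnn hxyxz uhewr gvul zxfha zgmzi
Final line 6: xctgd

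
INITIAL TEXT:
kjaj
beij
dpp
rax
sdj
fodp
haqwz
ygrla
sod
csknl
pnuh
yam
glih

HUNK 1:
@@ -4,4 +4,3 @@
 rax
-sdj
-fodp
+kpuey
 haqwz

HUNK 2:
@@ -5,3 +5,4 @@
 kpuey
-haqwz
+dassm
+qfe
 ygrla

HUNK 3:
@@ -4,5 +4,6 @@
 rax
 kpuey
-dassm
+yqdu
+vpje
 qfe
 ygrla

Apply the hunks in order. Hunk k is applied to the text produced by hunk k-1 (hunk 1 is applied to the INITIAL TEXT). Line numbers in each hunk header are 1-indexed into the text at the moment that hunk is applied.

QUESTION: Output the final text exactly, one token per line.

Hunk 1: at line 4 remove [sdj,fodp] add [kpuey] -> 12 lines: kjaj beij dpp rax kpuey haqwz ygrla sod csknl pnuh yam glih
Hunk 2: at line 5 remove [haqwz] add [dassm,qfe] -> 13 lines: kjaj beij dpp rax kpuey dassm qfe ygrla sod csknl pnuh yam glih
Hunk 3: at line 4 remove [dassm] add [yqdu,vpje] -> 14 lines: kjaj beij dpp rax kpuey yqdu vpje qfe ygrla sod csknl pnuh yam glih

Answer: kjaj
beij
dpp
rax
kpuey
yqdu
vpje
qfe
ygrla
sod
csknl
pnuh
yam
glih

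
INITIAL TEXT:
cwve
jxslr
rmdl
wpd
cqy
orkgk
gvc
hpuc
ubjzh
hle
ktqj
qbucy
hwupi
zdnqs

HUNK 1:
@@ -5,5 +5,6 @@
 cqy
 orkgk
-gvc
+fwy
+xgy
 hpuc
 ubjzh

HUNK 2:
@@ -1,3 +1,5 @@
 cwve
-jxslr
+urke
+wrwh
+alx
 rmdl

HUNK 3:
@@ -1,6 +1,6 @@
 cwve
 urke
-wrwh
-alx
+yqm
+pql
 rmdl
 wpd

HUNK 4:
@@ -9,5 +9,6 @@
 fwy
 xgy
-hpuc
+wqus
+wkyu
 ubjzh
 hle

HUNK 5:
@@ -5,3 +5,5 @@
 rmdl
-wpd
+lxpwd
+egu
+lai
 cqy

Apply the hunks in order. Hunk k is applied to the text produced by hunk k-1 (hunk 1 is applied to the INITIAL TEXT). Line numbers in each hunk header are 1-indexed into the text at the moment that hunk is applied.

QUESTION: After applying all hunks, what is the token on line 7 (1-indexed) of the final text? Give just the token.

Hunk 1: at line 5 remove [gvc] add [fwy,xgy] -> 15 lines: cwve jxslr rmdl wpd cqy orkgk fwy xgy hpuc ubjzh hle ktqj qbucy hwupi zdnqs
Hunk 2: at line 1 remove [jxslr] add [urke,wrwh,alx] -> 17 lines: cwve urke wrwh alx rmdl wpd cqy orkgk fwy xgy hpuc ubjzh hle ktqj qbucy hwupi zdnqs
Hunk 3: at line 1 remove [wrwh,alx] add [yqm,pql] -> 17 lines: cwve urke yqm pql rmdl wpd cqy orkgk fwy xgy hpuc ubjzh hle ktqj qbucy hwupi zdnqs
Hunk 4: at line 9 remove [hpuc] add [wqus,wkyu] -> 18 lines: cwve urke yqm pql rmdl wpd cqy orkgk fwy xgy wqus wkyu ubjzh hle ktqj qbucy hwupi zdnqs
Hunk 5: at line 5 remove [wpd] add [lxpwd,egu,lai] -> 20 lines: cwve urke yqm pql rmdl lxpwd egu lai cqy orkgk fwy xgy wqus wkyu ubjzh hle ktqj qbucy hwupi zdnqs
Final line 7: egu

Answer: egu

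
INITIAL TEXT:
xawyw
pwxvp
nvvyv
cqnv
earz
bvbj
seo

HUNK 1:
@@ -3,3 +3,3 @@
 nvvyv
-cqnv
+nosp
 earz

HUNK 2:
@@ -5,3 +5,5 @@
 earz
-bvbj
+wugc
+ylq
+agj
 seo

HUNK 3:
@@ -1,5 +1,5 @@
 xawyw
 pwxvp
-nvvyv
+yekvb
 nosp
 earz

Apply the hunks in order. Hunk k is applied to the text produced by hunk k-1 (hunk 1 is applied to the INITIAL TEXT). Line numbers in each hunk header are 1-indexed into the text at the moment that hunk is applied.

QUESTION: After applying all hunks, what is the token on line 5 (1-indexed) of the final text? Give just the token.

Answer: earz

Derivation:
Hunk 1: at line 3 remove [cqnv] add [nosp] -> 7 lines: xawyw pwxvp nvvyv nosp earz bvbj seo
Hunk 2: at line 5 remove [bvbj] add [wugc,ylq,agj] -> 9 lines: xawyw pwxvp nvvyv nosp earz wugc ylq agj seo
Hunk 3: at line 1 remove [nvvyv] add [yekvb] -> 9 lines: xawyw pwxvp yekvb nosp earz wugc ylq agj seo
Final line 5: earz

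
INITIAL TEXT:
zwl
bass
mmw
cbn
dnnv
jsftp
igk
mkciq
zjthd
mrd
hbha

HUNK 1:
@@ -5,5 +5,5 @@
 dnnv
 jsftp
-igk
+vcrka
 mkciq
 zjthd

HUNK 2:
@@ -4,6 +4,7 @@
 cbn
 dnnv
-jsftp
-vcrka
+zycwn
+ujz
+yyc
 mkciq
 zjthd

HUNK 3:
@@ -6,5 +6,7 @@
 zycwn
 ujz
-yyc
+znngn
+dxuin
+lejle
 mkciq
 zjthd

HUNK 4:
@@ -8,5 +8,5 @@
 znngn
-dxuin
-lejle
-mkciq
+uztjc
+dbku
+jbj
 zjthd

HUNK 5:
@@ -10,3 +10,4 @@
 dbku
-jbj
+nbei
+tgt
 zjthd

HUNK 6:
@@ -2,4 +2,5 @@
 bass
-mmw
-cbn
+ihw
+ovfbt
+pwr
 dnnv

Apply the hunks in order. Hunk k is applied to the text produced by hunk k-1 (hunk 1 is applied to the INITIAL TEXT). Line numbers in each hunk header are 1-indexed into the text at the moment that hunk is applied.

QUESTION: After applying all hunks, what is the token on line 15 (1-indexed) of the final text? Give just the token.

Answer: mrd

Derivation:
Hunk 1: at line 5 remove [igk] add [vcrka] -> 11 lines: zwl bass mmw cbn dnnv jsftp vcrka mkciq zjthd mrd hbha
Hunk 2: at line 4 remove [jsftp,vcrka] add [zycwn,ujz,yyc] -> 12 lines: zwl bass mmw cbn dnnv zycwn ujz yyc mkciq zjthd mrd hbha
Hunk 3: at line 6 remove [yyc] add [znngn,dxuin,lejle] -> 14 lines: zwl bass mmw cbn dnnv zycwn ujz znngn dxuin lejle mkciq zjthd mrd hbha
Hunk 4: at line 8 remove [dxuin,lejle,mkciq] add [uztjc,dbku,jbj] -> 14 lines: zwl bass mmw cbn dnnv zycwn ujz znngn uztjc dbku jbj zjthd mrd hbha
Hunk 5: at line 10 remove [jbj] add [nbei,tgt] -> 15 lines: zwl bass mmw cbn dnnv zycwn ujz znngn uztjc dbku nbei tgt zjthd mrd hbha
Hunk 6: at line 2 remove [mmw,cbn] add [ihw,ovfbt,pwr] -> 16 lines: zwl bass ihw ovfbt pwr dnnv zycwn ujz znngn uztjc dbku nbei tgt zjthd mrd hbha
Final line 15: mrd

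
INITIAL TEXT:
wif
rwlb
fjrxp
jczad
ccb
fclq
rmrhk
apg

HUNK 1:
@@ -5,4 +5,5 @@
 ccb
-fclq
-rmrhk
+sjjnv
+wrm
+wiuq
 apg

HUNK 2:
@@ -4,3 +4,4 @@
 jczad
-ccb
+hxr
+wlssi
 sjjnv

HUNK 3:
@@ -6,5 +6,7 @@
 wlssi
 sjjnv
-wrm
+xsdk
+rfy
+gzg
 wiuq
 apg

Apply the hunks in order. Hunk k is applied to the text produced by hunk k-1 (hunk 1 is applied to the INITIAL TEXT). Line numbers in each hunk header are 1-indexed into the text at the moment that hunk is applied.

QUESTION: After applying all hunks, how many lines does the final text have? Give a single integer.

Hunk 1: at line 5 remove [fclq,rmrhk] add [sjjnv,wrm,wiuq] -> 9 lines: wif rwlb fjrxp jczad ccb sjjnv wrm wiuq apg
Hunk 2: at line 4 remove [ccb] add [hxr,wlssi] -> 10 lines: wif rwlb fjrxp jczad hxr wlssi sjjnv wrm wiuq apg
Hunk 3: at line 6 remove [wrm] add [xsdk,rfy,gzg] -> 12 lines: wif rwlb fjrxp jczad hxr wlssi sjjnv xsdk rfy gzg wiuq apg
Final line count: 12

Answer: 12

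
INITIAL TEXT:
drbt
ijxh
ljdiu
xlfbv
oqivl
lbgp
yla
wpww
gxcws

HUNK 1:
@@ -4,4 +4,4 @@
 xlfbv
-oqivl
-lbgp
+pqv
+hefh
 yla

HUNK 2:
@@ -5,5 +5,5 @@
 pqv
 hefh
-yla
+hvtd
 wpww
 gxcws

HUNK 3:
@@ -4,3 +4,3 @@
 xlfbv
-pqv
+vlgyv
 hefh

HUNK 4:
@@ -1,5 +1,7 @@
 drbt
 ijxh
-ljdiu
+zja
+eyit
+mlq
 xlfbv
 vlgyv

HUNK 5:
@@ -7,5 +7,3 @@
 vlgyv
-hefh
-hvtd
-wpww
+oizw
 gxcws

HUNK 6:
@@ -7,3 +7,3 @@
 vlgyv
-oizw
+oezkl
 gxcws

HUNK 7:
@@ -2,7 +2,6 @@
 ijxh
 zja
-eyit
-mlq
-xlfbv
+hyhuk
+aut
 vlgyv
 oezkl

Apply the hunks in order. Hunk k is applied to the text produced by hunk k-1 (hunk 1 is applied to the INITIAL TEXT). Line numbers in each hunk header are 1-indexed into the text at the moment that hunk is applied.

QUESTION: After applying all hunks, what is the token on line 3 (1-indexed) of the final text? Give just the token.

Hunk 1: at line 4 remove [oqivl,lbgp] add [pqv,hefh] -> 9 lines: drbt ijxh ljdiu xlfbv pqv hefh yla wpww gxcws
Hunk 2: at line 5 remove [yla] add [hvtd] -> 9 lines: drbt ijxh ljdiu xlfbv pqv hefh hvtd wpww gxcws
Hunk 3: at line 4 remove [pqv] add [vlgyv] -> 9 lines: drbt ijxh ljdiu xlfbv vlgyv hefh hvtd wpww gxcws
Hunk 4: at line 1 remove [ljdiu] add [zja,eyit,mlq] -> 11 lines: drbt ijxh zja eyit mlq xlfbv vlgyv hefh hvtd wpww gxcws
Hunk 5: at line 7 remove [hefh,hvtd,wpww] add [oizw] -> 9 lines: drbt ijxh zja eyit mlq xlfbv vlgyv oizw gxcws
Hunk 6: at line 7 remove [oizw] add [oezkl] -> 9 lines: drbt ijxh zja eyit mlq xlfbv vlgyv oezkl gxcws
Hunk 7: at line 2 remove [eyit,mlq,xlfbv] add [hyhuk,aut] -> 8 lines: drbt ijxh zja hyhuk aut vlgyv oezkl gxcws
Final line 3: zja

Answer: zja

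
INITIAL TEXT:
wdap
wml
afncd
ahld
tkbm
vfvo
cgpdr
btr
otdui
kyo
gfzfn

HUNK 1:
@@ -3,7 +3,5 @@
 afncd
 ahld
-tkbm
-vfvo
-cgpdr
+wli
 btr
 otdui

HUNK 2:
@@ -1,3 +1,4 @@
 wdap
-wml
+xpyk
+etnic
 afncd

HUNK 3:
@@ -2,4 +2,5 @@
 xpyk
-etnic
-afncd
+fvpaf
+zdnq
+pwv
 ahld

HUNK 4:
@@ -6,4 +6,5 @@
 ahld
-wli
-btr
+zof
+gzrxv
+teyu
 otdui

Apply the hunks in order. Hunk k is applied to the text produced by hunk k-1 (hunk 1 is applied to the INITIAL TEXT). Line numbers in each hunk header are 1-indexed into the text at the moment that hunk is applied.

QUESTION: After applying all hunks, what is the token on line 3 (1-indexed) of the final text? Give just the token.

Answer: fvpaf

Derivation:
Hunk 1: at line 3 remove [tkbm,vfvo,cgpdr] add [wli] -> 9 lines: wdap wml afncd ahld wli btr otdui kyo gfzfn
Hunk 2: at line 1 remove [wml] add [xpyk,etnic] -> 10 lines: wdap xpyk etnic afncd ahld wli btr otdui kyo gfzfn
Hunk 3: at line 2 remove [etnic,afncd] add [fvpaf,zdnq,pwv] -> 11 lines: wdap xpyk fvpaf zdnq pwv ahld wli btr otdui kyo gfzfn
Hunk 4: at line 6 remove [wli,btr] add [zof,gzrxv,teyu] -> 12 lines: wdap xpyk fvpaf zdnq pwv ahld zof gzrxv teyu otdui kyo gfzfn
Final line 3: fvpaf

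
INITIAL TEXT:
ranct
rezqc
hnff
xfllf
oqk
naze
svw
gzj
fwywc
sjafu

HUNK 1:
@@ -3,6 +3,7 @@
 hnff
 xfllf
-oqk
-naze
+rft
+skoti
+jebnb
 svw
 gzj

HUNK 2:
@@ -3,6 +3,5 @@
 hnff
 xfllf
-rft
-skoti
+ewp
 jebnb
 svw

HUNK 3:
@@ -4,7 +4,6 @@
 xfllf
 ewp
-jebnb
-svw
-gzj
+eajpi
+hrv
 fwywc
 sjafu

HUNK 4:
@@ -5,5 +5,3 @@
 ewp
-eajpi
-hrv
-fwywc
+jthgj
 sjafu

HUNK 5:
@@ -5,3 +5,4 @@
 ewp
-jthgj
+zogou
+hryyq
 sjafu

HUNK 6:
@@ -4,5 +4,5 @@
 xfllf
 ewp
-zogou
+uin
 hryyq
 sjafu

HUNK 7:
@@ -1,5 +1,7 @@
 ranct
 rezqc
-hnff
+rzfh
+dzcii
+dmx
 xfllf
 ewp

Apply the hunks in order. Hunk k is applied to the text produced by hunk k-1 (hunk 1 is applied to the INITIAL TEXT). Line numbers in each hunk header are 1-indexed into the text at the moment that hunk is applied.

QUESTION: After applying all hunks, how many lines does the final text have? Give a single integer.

Answer: 10

Derivation:
Hunk 1: at line 3 remove [oqk,naze] add [rft,skoti,jebnb] -> 11 lines: ranct rezqc hnff xfllf rft skoti jebnb svw gzj fwywc sjafu
Hunk 2: at line 3 remove [rft,skoti] add [ewp] -> 10 lines: ranct rezqc hnff xfllf ewp jebnb svw gzj fwywc sjafu
Hunk 3: at line 4 remove [jebnb,svw,gzj] add [eajpi,hrv] -> 9 lines: ranct rezqc hnff xfllf ewp eajpi hrv fwywc sjafu
Hunk 4: at line 5 remove [eajpi,hrv,fwywc] add [jthgj] -> 7 lines: ranct rezqc hnff xfllf ewp jthgj sjafu
Hunk 5: at line 5 remove [jthgj] add [zogou,hryyq] -> 8 lines: ranct rezqc hnff xfllf ewp zogou hryyq sjafu
Hunk 6: at line 4 remove [zogou] add [uin] -> 8 lines: ranct rezqc hnff xfllf ewp uin hryyq sjafu
Hunk 7: at line 1 remove [hnff] add [rzfh,dzcii,dmx] -> 10 lines: ranct rezqc rzfh dzcii dmx xfllf ewp uin hryyq sjafu
Final line count: 10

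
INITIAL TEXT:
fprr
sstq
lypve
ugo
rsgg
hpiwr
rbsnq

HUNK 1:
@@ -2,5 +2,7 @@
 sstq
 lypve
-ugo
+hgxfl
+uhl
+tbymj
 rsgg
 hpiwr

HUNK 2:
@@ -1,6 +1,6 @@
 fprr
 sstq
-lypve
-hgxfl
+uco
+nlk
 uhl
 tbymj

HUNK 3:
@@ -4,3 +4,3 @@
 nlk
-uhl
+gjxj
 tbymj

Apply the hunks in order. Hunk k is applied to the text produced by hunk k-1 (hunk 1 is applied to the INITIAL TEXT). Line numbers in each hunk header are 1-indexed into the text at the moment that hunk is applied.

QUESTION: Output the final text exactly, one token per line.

Answer: fprr
sstq
uco
nlk
gjxj
tbymj
rsgg
hpiwr
rbsnq

Derivation:
Hunk 1: at line 2 remove [ugo] add [hgxfl,uhl,tbymj] -> 9 lines: fprr sstq lypve hgxfl uhl tbymj rsgg hpiwr rbsnq
Hunk 2: at line 1 remove [lypve,hgxfl] add [uco,nlk] -> 9 lines: fprr sstq uco nlk uhl tbymj rsgg hpiwr rbsnq
Hunk 3: at line 4 remove [uhl] add [gjxj] -> 9 lines: fprr sstq uco nlk gjxj tbymj rsgg hpiwr rbsnq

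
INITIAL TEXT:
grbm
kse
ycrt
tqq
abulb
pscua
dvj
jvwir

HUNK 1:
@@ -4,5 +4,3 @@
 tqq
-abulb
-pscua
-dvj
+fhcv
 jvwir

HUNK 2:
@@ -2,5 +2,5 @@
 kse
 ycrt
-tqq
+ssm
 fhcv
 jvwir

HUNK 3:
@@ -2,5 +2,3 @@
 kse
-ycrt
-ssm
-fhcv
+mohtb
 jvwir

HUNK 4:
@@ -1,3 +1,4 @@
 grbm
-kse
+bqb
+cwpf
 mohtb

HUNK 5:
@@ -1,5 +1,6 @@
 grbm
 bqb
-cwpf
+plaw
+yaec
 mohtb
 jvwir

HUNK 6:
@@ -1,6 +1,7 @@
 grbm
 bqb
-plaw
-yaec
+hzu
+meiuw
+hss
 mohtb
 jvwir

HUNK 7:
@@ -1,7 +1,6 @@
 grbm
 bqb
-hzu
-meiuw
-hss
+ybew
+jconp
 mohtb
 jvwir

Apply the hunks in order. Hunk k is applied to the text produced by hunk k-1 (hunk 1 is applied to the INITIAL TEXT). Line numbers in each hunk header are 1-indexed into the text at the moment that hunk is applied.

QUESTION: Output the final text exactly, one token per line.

Hunk 1: at line 4 remove [abulb,pscua,dvj] add [fhcv] -> 6 lines: grbm kse ycrt tqq fhcv jvwir
Hunk 2: at line 2 remove [tqq] add [ssm] -> 6 lines: grbm kse ycrt ssm fhcv jvwir
Hunk 3: at line 2 remove [ycrt,ssm,fhcv] add [mohtb] -> 4 lines: grbm kse mohtb jvwir
Hunk 4: at line 1 remove [kse] add [bqb,cwpf] -> 5 lines: grbm bqb cwpf mohtb jvwir
Hunk 5: at line 1 remove [cwpf] add [plaw,yaec] -> 6 lines: grbm bqb plaw yaec mohtb jvwir
Hunk 6: at line 1 remove [plaw,yaec] add [hzu,meiuw,hss] -> 7 lines: grbm bqb hzu meiuw hss mohtb jvwir
Hunk 7: at line 1 remove [hzu,meiuw,hss] add [ybew,jconp] -> 6 lines: grbm bqb ybew jconp mohtb jvwir

Answer: grbm
bqb
ybew
jconp
mohtb
jvwir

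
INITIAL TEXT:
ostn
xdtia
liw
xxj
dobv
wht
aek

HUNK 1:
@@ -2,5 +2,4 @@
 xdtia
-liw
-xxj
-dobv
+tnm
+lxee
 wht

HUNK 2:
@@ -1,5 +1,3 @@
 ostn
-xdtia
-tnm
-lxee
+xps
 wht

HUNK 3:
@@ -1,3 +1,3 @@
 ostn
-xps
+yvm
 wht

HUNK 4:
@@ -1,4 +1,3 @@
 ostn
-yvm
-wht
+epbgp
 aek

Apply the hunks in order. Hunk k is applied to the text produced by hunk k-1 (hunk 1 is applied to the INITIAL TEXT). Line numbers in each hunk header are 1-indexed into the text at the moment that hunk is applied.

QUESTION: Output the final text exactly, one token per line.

Answer: ostn
epbgp
aek

Derivation:
Hunk 1: at line 2 remove [liw,xxj,dobv] add [tnm,lxee] -> 6 lines: ostn xdtia tnm lxee wht aek
Hunk 2: at line 1 remove [xdtia,tnm,lxee] add [xps] -> 4 lines: ostn xps wht aek
Hunk 3: at line 1 remove [xps] add [yvm] -> 4 lines: ostn yvm wht aek
Hunk 4: at line 1 remove [yvm,wht] add [epbgp] -> 3 lines: ostn epbgp aek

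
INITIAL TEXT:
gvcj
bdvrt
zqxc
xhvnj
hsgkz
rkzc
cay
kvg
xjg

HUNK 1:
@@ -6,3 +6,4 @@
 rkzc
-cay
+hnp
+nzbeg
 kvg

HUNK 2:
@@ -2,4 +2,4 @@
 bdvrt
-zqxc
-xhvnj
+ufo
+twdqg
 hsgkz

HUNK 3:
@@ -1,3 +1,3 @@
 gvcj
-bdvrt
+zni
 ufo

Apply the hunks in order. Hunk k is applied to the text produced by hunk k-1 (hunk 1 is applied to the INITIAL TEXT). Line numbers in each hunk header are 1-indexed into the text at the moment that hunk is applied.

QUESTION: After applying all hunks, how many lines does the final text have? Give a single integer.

Hunk 1: at line 6 remove [cay] add [hnp,nzbeg] -> 10 lines: gvcj bdvrt zqxc xhvnj hsgkz rkzc hnp nzbeg kvg xjg
Hunk 2: at line 2 remove [zqxc,xhvnj] add [ufo,twdqg] -> 10 lines: gvcj bdvrt ufo twdqg hsgkz rkzc hnp nzbeg kvg xjg
Hunk 3: at line 1 remove [bdvrt] add [zni] -> 10 lines: gvcj zni ufo twdqg hsgkz rkzc hnp nzbeg kvg xjg
Final line count: 10

Answer: 10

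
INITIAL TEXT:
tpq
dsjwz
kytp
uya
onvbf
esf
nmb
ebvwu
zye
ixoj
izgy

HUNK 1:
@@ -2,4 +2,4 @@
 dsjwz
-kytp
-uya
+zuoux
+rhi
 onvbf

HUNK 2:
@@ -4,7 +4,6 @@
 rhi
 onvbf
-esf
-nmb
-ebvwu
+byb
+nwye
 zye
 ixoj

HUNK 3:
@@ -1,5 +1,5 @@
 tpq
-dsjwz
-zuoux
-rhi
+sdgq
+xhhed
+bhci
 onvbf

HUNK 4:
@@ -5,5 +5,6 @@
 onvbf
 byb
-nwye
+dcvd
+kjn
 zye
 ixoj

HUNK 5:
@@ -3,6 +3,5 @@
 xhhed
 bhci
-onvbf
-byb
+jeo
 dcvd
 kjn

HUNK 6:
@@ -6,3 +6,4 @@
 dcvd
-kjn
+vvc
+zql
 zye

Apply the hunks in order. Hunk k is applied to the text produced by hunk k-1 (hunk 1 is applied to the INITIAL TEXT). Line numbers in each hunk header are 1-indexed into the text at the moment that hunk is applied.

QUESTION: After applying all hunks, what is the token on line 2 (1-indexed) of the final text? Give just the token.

Answer: sdgq

Derivation:
Hunk 1: at line 2 remove [kytp,uya] add [zuoux,rhi] -> 11 lines: tpq dsjwz zuoux rhi onvbf esf nmb ebvwu zye ixoj izgy
Hunk 2: at line 4 remove [esf,nmb,ebvwu] add [byb,nwye] -> 10 lines: tpq dsjwz zuoux rhi onvbf byb nwye zye ixoj izgy
Hunk 3: at line 1 remove [dsjwz,zuoux,rhi] add [sdgq,xhhed,bhci] -> 10 lines: tpq sdgq xhhed bhci onvbf byb nwye zye ixoj izgy
Hunk 4: at line 5 remove [nwye] add [dcvd,kjn] -> 11 lines: tpq sdgq xhhed bhci onvbf byb dcvd kjn zye ixoj izgy
Hunk 5: at line 3 remove [onvbf,byb] add [jeo] -> 10 lines: tpq sdgq xhhed bhci jeo dcvd kjn zye ixoj izgy
Hunk 6: at line 6 remove [kjn] add [vvc,zql] -> 11 lines: tpq sdgq xhhed bhci jeo dcvd vvc zql zye ixoj izgy
Final line 2: sdgq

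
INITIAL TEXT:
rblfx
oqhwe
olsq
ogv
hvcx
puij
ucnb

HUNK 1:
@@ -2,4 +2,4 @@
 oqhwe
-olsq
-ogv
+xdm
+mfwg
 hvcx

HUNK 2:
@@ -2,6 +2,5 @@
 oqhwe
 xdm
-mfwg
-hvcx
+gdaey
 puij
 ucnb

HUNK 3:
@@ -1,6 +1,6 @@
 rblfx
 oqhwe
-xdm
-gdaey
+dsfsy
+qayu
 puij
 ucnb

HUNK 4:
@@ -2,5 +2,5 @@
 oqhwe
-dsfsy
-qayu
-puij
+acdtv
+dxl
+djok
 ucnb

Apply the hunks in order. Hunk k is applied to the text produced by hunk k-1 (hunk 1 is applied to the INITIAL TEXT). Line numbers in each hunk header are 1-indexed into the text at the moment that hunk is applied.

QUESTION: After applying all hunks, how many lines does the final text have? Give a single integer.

Answer: 6

Derivation:
Hunk 1: at line 2 remove [olsq,ogv] add [xdm,mfwg] -> 7 lines: rblfx oqhwe xdm mfwg hvcx puij ucnb
Hunk 2: at line 2 remove [mfwg,hvcx] add [gdaey] -> 6 lines: rblfx oqhwe xdm gdaey puij ucnb
Hunk 3: at line 1 remove [xdm,gdaey] add [dsfsy,qayu] -> 6 lines: rblfx oqhwe dsfsy qayu puij ucnb
Hunk 4: at line 2 remove [dsfsy,qayu,puij] add [acdtv,dxl,djok] -> 6 lines: rblfx oqhwe acdtv dxl djok ucnb
Final line count: 6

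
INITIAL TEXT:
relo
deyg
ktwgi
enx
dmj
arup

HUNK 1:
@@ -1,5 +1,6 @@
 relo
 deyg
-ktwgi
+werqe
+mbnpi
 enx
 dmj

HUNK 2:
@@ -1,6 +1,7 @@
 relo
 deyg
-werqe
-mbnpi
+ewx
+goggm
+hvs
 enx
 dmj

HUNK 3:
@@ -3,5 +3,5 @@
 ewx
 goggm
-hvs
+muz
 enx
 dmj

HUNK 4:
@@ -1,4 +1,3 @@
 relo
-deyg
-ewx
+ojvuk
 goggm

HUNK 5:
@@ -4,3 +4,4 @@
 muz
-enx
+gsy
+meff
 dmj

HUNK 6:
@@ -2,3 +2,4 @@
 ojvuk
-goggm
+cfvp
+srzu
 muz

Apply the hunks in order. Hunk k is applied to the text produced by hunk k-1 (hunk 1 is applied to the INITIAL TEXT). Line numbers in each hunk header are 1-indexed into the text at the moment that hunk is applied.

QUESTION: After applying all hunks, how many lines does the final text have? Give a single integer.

Hunk 1: at line 1 remove [ktwgi] add [werqe,mbnpi] -> 7 lines: relo deyg werqe mbnpi enx dmj arup
Hunk 2: at line 1 remove [werqe,mbnpi] add [ewx,goggm,hvs] -> 8 lines: relo deyg ewx goggm hvs enx dmj arup
Hunk 3: at line 3 remove [hvs] add [muz] -> 8 lines: relo deyg ewx goggm muz enx dmj arup
Hunk 4: at line 1 remove [deyg,ewx] add [ojvuk] -> 7 lines: relo ojvuk goggm muz enx dmj arup
Hunk 5: at line 4 remove [enx] add [gsy,meff] -> 8 lines: relo ojvuk goggm muz gsy meff dmj arup
Hunk 6: at line 2 remove [goggm] add [cfvp,srzu] -> 9 lines: relo ojvuk cfvp srzu muz gsy meff dmj arup
Final line count: 9

Answer: 9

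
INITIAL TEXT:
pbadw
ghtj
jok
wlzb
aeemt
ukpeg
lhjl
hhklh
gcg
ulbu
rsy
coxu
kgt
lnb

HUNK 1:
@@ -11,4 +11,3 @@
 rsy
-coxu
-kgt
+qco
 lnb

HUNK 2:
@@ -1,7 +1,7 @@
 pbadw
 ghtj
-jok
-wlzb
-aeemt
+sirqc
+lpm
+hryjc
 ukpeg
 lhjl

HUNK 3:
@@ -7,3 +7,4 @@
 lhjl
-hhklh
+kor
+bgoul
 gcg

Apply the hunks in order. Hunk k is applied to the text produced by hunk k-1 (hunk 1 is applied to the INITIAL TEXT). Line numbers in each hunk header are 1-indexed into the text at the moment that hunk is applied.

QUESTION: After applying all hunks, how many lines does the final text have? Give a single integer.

Hunk 1: at line 11 remove [coxu,kgt] add [qco] -> 13 lines: pbadw ghtj jok wlzb aeemt ukpeg lhjl hhklh gcg ulbu rsy qco lnb
Hunk 2: at line 1 remove [jok,wlzb,aeemt] add [sirqc,lpm,hryjc] -> 13 lines: pbadw ghtj sirqc lpm hryjc ukpeg lhjl hhklh gcg ulbu rsy qco lnb
Hunk 3: at line 7 remove [hhklh] add [kor,bgoul] -> 14 lines: pbadw ghtj sirqc lpm hryjc ukpeg lhjl kor bgoul gcg ulbu rsy qco lnb
Final line count: 14

Answer: 14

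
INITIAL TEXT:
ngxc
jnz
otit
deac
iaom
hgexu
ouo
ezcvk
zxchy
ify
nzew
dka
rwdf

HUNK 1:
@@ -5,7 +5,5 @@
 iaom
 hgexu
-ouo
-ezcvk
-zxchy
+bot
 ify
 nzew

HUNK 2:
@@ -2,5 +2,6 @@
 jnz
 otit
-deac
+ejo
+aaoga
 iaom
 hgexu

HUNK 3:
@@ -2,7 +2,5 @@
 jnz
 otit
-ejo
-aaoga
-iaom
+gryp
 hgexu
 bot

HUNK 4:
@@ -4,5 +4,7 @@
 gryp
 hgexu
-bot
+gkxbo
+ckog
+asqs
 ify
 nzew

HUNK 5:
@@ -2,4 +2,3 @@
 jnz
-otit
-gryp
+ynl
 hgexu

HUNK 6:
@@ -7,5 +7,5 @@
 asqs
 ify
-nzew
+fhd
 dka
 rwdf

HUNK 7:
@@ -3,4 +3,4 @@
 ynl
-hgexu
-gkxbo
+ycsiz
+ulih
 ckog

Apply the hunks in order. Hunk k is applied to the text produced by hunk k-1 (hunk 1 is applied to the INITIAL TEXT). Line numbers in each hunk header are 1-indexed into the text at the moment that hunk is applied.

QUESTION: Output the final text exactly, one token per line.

Answer: ngxc
jnz
ynl
ycsiz
ulih
ckog
asqs
ify
fhd
dka
rwdf

Derivation:
Hunk 1: at line 5 remove [ouo,ezcvk,zxchy] add [bot] -> 11 lines: ngxc jnz otit deac iaom hgexu bot ify nzew dka rwdf
Hunk 2: at line 2 remove [deac] add [ejo,aaoga] -> 12 lines: ngxc jnz otit ejo aaoga iaom hgexu bot ify nzew dka rwdf
Hunk 3: at line 2 remove [ejo,aaoga,iaom] add [gryp] -> 10 lines: ngxc jnz otit gryp hgexu bot ify nzew dka rwdf
Hunk 4: at line 4 remove [bot] add [gkxbo,ckog,asqs] -> 12 lines: ngxc jnz otit gryp hgexu gkxbo ckog asqs ify nzew dka rwdf
Hunk 5: at line 2 remove [otit,gryp] add [ynl] -> 11 lines: ngxc jnz ynl hgexu gkxbo ckog asqs ify nzew dka rwdf
Hunk 6: at line 7 remove [nzew] add [fhd] -> 11 lines: ngxc jnz ynl hgexu gkxbo ckog asqs ify fhd dka rwdf
Hunk 7: at line 3 remove [hgexu,gkxbo] add [ycsiz,ulih] -> 11 lines: ngxc jnz ynl ycsiz ulih ckog asqs ify fhd dka rwdf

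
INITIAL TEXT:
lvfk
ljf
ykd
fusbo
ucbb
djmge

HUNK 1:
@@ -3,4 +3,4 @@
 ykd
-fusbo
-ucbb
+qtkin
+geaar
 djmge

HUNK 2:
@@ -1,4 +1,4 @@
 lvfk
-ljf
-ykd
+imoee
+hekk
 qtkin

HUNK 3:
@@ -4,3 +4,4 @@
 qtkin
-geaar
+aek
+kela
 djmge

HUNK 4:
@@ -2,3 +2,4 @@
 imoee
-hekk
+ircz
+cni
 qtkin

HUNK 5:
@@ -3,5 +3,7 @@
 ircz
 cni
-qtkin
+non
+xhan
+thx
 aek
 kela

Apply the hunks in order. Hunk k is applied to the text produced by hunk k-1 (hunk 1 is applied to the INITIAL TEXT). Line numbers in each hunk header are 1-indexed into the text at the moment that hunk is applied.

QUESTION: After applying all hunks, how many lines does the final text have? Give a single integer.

Answer: 10

Derivation:
Hunk 1: at line 3 remove [fusbo,ucbb] add [qtkin,geaar] -> 6 lines: lvfk ljf ykd qtkin geaar djmge
Hunk 2: at line 1 remove [ljf,ykd] add [imoee,hekk] -> 6 lines: lvfk imoee hekk qtkin geaar djmge
Hunk 3: at line 4 remove [geaar] add [aek,kela] -> 7 lines: lvfk imoee hekk qtkin aek kela djmge
Hunk 4: at line 2 remove [hekk] add [ircz,cni] -> 8 lines: lvfk imoee ircz cni qtkin aek kela djmge
Hunk 5: at line 3 remove [qtkin] add [non,xhan,thx] -> 10 lines: lvfk imoee ircz cni non xhan thx aek kela djmge
Final line count: 10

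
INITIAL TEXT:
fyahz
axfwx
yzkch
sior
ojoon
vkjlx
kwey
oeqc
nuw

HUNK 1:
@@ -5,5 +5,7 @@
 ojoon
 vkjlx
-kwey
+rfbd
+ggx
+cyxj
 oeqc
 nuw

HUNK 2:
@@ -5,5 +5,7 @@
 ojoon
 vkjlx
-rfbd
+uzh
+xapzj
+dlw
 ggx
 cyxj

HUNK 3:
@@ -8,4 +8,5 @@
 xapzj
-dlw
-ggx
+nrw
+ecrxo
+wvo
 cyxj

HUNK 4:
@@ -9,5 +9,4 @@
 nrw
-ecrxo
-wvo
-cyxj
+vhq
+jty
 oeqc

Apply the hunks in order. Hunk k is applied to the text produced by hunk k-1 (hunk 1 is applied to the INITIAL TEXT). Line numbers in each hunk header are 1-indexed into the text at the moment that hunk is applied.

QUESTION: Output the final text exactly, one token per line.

Hunk 1: at line 5 remove [kwey] add [rfbd,ggx,cyxj] -> 11 lines: fyahz axfwx yzkch sior ojoon vkjlx rfbd ggx cyxj oeqc nuw
Hunk 2: at line 5 remove [rfbd] add [uzh,xapzj,dlw] -> 13 lines: fyahz axfwx yzkch sior ojoon vkjlx uzh xapzj dlw ggx cyxj oeqc nuw
Hunk 3: at line 8 remove [dlw,ggx] add [nrw,ecrxo,wvo] -> 14 lines: fyahz axfwx yzkch sior ojoon vkjlx uzh xapzj nrw ecrxo wvo cyxj oeqc nuw
Hunk 4: at line 9 remove [ecrxo,wvo,cyxj] add [vhq,jty] -> 13 lines: fyahz axfwx yzkch sior ojoon vkjlx uzh xapzj nrw vhq jty oeqc nuw

Answer: fyahz
axfwx
yzkch
sior
ojoon
vkjlx
uzh
xapzj
nrw
vhq
jty
oeqc
nuw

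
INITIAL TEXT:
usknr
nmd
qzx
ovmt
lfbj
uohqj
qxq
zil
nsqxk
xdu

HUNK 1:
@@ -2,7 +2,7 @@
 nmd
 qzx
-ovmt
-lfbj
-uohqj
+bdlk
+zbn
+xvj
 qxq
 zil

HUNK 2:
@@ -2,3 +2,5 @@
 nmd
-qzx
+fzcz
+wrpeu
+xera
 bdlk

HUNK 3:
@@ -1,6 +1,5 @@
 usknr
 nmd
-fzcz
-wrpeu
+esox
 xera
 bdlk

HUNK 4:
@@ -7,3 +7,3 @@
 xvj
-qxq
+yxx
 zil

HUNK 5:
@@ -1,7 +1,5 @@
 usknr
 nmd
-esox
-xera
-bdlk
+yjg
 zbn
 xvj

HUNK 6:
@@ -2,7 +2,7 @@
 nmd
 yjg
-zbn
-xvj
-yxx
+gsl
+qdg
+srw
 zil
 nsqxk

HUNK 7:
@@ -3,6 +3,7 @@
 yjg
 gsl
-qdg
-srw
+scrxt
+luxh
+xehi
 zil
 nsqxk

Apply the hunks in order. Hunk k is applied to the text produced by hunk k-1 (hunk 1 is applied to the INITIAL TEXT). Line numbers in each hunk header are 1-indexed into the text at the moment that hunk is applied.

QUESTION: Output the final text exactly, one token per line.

Hunk 1: at line 2 remove [ovmt,lfbj,uohqj] add [bdlk,zbn,xvj] -> 10 lines: usknr nmd qzx bdlk zbn xvj qxq zil nsqxk xdu
Hunk 2: at line 2 remove [qzx] add [fzcz,wrpeu,xera] -> 12 lines: usknr nmd fzcz wrpeu xera bdlk zbn xvj qxq zil nsqxk xdu
Hunk 3: at line 1 remove [fzcz,wrpeu] add [esox] -> 11 lines: usknr nmd esox xera bdlk zbn xvj qxq zil nsqxk xdu
Hunk 4: at line 7 remove [qxq] add [yxx] -> 11 lines: usknr nmd esox xera bdlk zbn xvj yxx zil nsqxk xdu
Hunk 5: at line 1 remove [esox,xera,bdlk] add [yjg] -> 9 lines: usknr nmd yjg zbn xvj yxx zil nsqxk xdu
Hunk 6: at line 2 remove [zbn,xvj,yxx] add [gsl,qdg,srw] -> 9 lines: usknr nmd yjg gsl qdg srw zil nsqxk xdu
Hunk 7: at line 3 remove [qdg,srw] add [scrxt,luxh,xehi] -> 10 lines: usknr nmd yjg gsl scrxt luxh xehi zil nsqxk xdu

Answer: usknr
nmd
yjg
gsl
scrxt
luxh
xehi
zil
nsqxk
xdu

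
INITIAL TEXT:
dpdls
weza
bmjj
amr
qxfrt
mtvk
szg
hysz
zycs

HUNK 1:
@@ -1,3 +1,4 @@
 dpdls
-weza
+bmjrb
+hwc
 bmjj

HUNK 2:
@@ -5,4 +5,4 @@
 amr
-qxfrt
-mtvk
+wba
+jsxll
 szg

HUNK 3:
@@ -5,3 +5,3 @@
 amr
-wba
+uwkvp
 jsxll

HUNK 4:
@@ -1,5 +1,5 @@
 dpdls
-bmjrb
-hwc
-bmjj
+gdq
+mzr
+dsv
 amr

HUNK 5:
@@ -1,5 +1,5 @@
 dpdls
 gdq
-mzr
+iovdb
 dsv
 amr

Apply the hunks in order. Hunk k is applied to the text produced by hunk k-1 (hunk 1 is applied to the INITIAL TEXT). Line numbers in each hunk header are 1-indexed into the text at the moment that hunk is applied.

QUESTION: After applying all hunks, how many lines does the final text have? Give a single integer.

Hunk 1: at line 1 remove [weza] add [bmjrb,hwc] -> 10 lines: dpdls bmjrb hwc bmjj amr qxfrt mtvk szg hysz zycs
Hunk 2: at line 5 remove [qxfrt,mtvk] add [wba,jsxll] -> 10 lines: dpdls bmjrb hwc bmjj amr wba jsxll szg hysz zycs
Hunk 3: at line 5 remove [wba] add [uwkvp] -> 10 lines: dpdls bmjrb hwc bmjj amr uwkvp jsxll szg hysz zycs
Hunk 4: at line 1 remove [bmjrb,hwc,bmjj] add [gdq,mzr,dsv] -> 10 lines: dpdls gdq mzr dsv amr uwkvp jsxll szg hysz zycs
Hunk 5: at line 1 remove [mzr] add [iovdb] -> 10 lines: dpdls gdq iovdb dsv amr uwkvp jsxll szg hysz zycs
Final line count: 10

Answer: 10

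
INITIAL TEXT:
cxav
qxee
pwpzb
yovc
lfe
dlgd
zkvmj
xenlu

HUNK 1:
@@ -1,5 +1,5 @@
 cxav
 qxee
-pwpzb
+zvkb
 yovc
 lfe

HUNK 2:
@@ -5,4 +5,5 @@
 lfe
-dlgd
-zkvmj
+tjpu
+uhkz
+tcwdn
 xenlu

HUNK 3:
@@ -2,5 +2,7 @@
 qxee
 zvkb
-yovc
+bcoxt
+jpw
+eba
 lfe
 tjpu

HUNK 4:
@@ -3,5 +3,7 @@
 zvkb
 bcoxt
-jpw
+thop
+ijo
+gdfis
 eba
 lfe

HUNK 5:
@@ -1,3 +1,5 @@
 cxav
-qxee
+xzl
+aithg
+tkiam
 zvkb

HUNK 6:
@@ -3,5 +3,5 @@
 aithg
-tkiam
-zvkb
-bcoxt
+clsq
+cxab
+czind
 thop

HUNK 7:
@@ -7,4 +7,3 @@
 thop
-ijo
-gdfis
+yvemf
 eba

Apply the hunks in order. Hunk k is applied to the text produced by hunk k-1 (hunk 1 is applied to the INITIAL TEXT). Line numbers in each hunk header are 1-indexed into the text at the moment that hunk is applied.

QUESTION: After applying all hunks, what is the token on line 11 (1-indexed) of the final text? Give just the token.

Hunk 1: at line 1 remove [pwpzb] add [zvkb] -> 8 lines: cxav qxee zvkb yovc lfe dlgd zkvmj xenlu
Hunk 2: at line 5 remove [dlgd,zkvmj] add [tjpu,uhkz,tcwdn] -> 9 lines: cxav qxee zvkb yovc lfe tjpu uhkz tcwdn xenlu
Hunk 3: at line 2 remove [yovc] add [bcoxt,jpw,eba] -> 11 lines: cxav qxee zvkb bcoxt jpw eba lfe tjpu uhkz tcwdn xenlu
Hunk 4: at line 3 remove [jpw] add [thop,ijo,gdfis] -> 13 lines: cxav qxee zvkb bcoxt thop ijo gdfis eba lfe tjpu uhkz tcwdn xenlu
Hunk 5: at line 1 remove [qxee] add [xzl,aithg,tkiam] -> 15 lines: cxav xzl aithg tkiam zvkb bcoxt thop ijo gdfis eba lfe tjpu uhkz tcwdn xenlu
Hunk 6: at line 3 remove [tkiam,zvkb,bcoxt] add [clsq,cxab,czind] -> 15 lines: cxav xzl aithg clsq cxab czind thop ijo gdfis eba lfe tjpu uhkz tcwdn xenlu
Hunk 7: at line 7 remove [ijo,gdfis] add [yvemf] -> 14 lines: cxav xzl aithg clsq cxab czind thop yvemf eba lfe tjpu uhkz tcwdn xenlu
Final line 11: tjpu

Answer: tjpu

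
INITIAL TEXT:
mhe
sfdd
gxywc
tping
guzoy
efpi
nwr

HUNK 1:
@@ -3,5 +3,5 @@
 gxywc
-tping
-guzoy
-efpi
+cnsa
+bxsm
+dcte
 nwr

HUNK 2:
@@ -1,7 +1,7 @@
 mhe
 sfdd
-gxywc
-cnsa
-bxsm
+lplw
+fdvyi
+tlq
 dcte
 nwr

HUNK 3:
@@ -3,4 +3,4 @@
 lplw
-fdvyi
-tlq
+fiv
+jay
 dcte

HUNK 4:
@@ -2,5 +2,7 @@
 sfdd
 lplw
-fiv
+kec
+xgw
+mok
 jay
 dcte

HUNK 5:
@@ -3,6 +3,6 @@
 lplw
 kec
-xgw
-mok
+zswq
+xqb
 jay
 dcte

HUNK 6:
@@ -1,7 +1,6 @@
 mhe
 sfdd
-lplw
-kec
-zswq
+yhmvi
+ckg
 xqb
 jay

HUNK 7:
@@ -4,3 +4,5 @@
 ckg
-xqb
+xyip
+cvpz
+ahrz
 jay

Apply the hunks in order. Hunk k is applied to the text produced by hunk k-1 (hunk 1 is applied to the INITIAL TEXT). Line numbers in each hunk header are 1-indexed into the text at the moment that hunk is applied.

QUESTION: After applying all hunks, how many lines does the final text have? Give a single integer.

Hunk 1: at line 3 remove [tping,guzoy,efpi] add [cnsa,bxsm,dcte] -> 7 lines: mhe sfdd gxywc cnsa bxsm dcte nwr
Hunk 2: at line 1 remove [gxywc,cnsa,bxsm] add [lplw,fdvyi,tlq] -> 7 lines: mhe sfdd lplw fdvyi tlq dcte nwr
Hunk 3: at line 3 remove [fdvyi,tlq] add [fiv,jay] -> 7 lines: mhe sfdd lplw fiv jay dcte nwr
Hunk 4: at line 2 remove [fiv] add [kec,xgw,mok] -> 9 lines: mhe sfdd lplw kec xgw mok jay dcte nwr
Hunk 5: at line 3 remove [xgw,mok] add [zswq,xqb] -> 9 lines: mhe sfdd lplw kec zswq xqb jay dcte nwr
Hunk 6: at line 1 remove [lplw,kec,zswq] add [yhmvi,ckg] -> 8 lines: mhe sfdd yhmvi ckg xqb jay dcte nwr
Hunk 7: at line 4 remove [xqb] add [xyip,cvpz,ahrz] -> 10 lines: mhe sfdd yhmvi ckg xyip cvpz ahrz jay dcte nwr
Final line count: 10

Answer: 10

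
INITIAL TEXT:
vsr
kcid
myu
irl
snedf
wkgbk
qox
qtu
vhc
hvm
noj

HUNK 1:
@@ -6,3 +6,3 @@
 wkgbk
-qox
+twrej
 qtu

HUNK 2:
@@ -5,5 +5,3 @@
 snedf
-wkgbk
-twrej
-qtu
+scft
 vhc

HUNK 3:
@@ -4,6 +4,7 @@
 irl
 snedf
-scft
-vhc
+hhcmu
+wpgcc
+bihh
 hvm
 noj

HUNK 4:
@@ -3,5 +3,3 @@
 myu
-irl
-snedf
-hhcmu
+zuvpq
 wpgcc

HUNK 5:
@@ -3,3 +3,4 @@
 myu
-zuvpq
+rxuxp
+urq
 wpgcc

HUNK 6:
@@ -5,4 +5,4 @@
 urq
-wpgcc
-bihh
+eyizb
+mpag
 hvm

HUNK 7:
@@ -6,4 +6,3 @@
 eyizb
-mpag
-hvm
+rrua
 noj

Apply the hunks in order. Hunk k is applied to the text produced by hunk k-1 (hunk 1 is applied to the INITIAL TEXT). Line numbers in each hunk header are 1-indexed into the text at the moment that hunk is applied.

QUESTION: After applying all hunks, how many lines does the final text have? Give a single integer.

Answer: 8

Derivation:
Hunk 1: at line 6 remove [qox] add [twrej] -> 11 lines: vsr kcid myu irl snedf wkgbk twrej qtu vhc hvm noj
Hunk 2: at line 5 remove [wkgbk,twrej,qtu] add [scft] -> 9 lines: vsr kcid myu irl snedf scft vhc hvm noj
Hunk 3: at line 4 remove [scft,vhc] add [hhcmu,wpgcc,bihh] -> 10 lines: vsr kcid myu irl snedf hhcmu wpgcc bihh hvm noj
Hunk 4: at line 3 remove [irl,snedf,hhcmu] add [zuvpq] -> 8 lines: vsr kcid myu zuvpq wpgcc bihh hvm noj
Hunk 5: at line 3 remove [zuvpq] add [rxuxp,urq] -> 9 lines: vsr kcid myu rxuxp urq wpgcc bihh hvm noj
Hunk 6: at line 5 remove [wpgcc,bihh] add [eyizb,mpag] -> 9 lines: vsr kcid myu rxuxp urq eyizb mpag hvm noj
Hunk 7: at line 6 remove [mpag,hvm] add [rrua] -> 8 lines: vsr kcid myu rxuxp urq eyizb rrua noj
Final line count: 8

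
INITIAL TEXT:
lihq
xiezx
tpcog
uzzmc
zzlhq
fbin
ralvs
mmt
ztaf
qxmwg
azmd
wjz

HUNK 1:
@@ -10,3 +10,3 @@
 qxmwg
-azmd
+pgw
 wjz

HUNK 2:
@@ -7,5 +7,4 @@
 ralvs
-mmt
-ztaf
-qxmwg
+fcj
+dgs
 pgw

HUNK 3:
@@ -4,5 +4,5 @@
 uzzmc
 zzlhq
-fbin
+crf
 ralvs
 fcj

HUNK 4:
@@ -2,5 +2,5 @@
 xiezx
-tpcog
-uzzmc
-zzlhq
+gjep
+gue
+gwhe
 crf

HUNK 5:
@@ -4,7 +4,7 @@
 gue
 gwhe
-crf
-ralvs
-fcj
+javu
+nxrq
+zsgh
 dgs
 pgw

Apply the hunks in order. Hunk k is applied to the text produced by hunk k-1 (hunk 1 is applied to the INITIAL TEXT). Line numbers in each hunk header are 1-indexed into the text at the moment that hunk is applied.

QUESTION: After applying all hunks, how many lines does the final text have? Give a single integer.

Answer: 11

Derivation:
Hunk 1: at line 10 remove [azmd] add [pgw] -> 12 lines: lihq xiezx tpcog uzzmc zzlhq fbin ralvs mmt ztaf qxmwg pgw wjz
Hunk 2: at line 7 remove [mmt,ztaf,qxmwg] add [fcj,dgs] -> 11 lines: lihq xiezx tpcog uzzmc zzlhq fbin ralvs fcj dgs pgw wjz
Hunk 3: at line 4 remove [fbin] add [crf] -> 11 lines: lihq xiezx tpcog uzzmc zzlhq crf ralvs fcj dgs pgw wjz
Hunk 4: at line 2 remove [tpcog,uzzmc,zzlhq] add [gjep,gue,gwhe] -> 11 lines: lihq xiezx gjep gue gwhe crf ralvs fcj dgs pgw wjz
Hunk 5: at line 4 remove [crf,ralvs,fcj] add [javu,nxrq,zsgh] -> 11 lines: lihq xiezx gjep gue gwhe javu nxrq zsgh dgs pgw wjz
Final line count: 11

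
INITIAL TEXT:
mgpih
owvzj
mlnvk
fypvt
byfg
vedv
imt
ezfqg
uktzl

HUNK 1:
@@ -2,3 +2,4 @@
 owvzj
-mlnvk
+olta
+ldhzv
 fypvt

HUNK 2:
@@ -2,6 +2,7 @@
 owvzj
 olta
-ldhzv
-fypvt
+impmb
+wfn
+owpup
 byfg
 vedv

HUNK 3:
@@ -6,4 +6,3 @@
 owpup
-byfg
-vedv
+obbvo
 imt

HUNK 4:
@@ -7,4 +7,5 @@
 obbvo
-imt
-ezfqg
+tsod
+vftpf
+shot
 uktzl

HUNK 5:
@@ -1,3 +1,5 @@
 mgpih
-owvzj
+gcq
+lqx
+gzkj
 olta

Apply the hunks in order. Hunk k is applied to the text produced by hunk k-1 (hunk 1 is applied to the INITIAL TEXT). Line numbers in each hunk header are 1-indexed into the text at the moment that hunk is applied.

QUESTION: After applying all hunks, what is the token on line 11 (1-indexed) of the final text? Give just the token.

Hunk 1: at line 2 remove [mlnvk] add [olta,ldhzv] -> 10 lines: mgpih owvzj olta ldhzv fypvt byfg vedv imt ezfqg uktzl
Hunk 2: at line 2 remove [ldhzv,fypvt] add [impmb,wfn,owpup] -> 11 lines: mgpih owvzj olta impmb wfn owpup byfg vedv imt ezfqg uktzl
Hunk 3: at line 6 remove [byfg,vedv] add [obbvo] -> 10 lines: mgpih owvzj olta impmb wfn owpup obbvo imt ezfqg uktzl
Hunk 4: at line 7 remove [imt,ezfqg] add [tsod,vftpf,shot] -> 11 lines: mgpih owvzj olta impmb wfn owpup obbvo tsod vftpf shot uktzl
Hunk 5: at line 1 remove [owvzj] add [gcq,lqx,gzkj] -> 13 lines: mgpih gcq lqx gzkj olta impmb wfn owpup obbvo tsod vftpf shot uktzl
Final line 11: vftpf

Answer: vftpf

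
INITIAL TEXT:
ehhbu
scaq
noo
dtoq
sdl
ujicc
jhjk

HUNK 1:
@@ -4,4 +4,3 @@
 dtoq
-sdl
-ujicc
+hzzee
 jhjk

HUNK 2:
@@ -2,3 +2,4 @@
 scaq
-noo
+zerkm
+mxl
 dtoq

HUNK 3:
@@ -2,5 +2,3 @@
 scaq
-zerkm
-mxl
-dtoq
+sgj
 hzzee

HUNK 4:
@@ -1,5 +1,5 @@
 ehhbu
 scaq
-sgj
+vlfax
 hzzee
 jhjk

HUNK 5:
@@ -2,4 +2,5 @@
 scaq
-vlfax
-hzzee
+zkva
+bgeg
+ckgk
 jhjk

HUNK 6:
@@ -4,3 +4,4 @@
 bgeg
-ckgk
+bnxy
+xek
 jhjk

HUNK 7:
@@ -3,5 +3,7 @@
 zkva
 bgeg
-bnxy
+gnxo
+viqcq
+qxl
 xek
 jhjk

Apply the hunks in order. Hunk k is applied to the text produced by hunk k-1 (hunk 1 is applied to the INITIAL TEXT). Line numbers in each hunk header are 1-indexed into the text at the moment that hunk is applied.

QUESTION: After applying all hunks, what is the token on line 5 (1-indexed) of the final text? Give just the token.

Hunk 1: at line 4 remove [sdl,ujicc] add [hzzee] -> 6 lines: ehhbu scaq noo dtoq hzzee jhjk
Hunk 2: at line 2 remove [noo] add [zerkm,mxl] -> 7 lines: ehhbu scaq zerkm mxl dtoq hzzee jhjk
Hunk 3: at line 2 remove [zerkm,mxl,dtoq] add [sgj] -> 5 lines: ehhbu scaq sgj hzzee jhjk
Hunk 4: at line 1 remove [sgj] add [vlfax] -> 5 lines: ehhbu scaq vlfax hzzee jhjk
Hunk 5: at line 2 remove [vlfax,hzzee] add [zkva,bgeg,ckgk] -> 6 lines: ehhbu scaq zkva bgeg ckgk jhjk
Hunk 6: at line 4 remove [ckgk] add [bnxy,xek] -> 7 lines: ehhbu scaq zkva bgeg bnxy xek jhjk
Hunk 7: at line 3 remove [bnxy] add [gnxo,viqcq,qxl] -> 9 lines: ehhbu scaq zkva bgeg gnxo viqcq qxl xek jhjk
Final line 5: gnxo

Answer: gnxo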